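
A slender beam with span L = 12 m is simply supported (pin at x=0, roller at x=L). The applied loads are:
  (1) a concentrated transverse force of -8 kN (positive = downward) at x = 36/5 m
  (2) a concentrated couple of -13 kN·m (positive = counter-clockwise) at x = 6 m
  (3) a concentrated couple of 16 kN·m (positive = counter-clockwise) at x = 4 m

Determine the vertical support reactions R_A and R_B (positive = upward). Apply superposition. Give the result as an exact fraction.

Load 1 — point force P=-8 kN at a=36/5 m (b=L-a=24/5):
  R_A = Pb/L = (-8)·(24/5)/12 = -16/5 kN
  R_B = Pa/L = (-8)·(36/5)/12 = -24/5 kN
Load 2 — applied couple M₀=-13 kN·m at a=6 m (b=L-a=6):
  R_A = M₀/L = (-13)/12 = -13/12 kN
  R_B = -M₀/L = -(-13)/12 = 13/12 kN
Load 3 — applied couple M₀=16 kN·m at a=4 m (b=L-a=8):
  R_A = M₀/L = 16/12 = 4/3 kN
  R_B = -M₀/L = -16/12 = -4/3 kN
Superposition: R_A = -59/20 kN, R_B = -101/20 kN

R_A = -59/20 kN, R_B = -101/20 kN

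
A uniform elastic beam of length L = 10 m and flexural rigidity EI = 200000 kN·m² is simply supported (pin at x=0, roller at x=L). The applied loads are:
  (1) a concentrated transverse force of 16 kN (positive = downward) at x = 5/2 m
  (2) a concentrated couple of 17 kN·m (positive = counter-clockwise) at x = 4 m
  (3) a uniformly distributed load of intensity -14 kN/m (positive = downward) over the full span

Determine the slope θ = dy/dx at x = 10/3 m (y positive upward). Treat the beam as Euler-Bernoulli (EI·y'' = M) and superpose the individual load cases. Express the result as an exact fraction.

Load 1 — point force P=16 kN at a=5/2 m (b=L-a=15/2):
  θ_1 = -Pa(2L²-6Lx+3x²+a²)/(6LEI)  [x>a] = -16·(5/2)·(2·10²-6·10·(10/3)+3·(10/3)²+(5/2)²)/(6·10·200000) = -19/144000 rad
Load 2 — applied couple M₀=17 kN·m at a=4 m (b=L-a=6):
  θ_2 = (M₀x²/(2L)+C₁)/EI  [x≤a] with C₁=M₀(3b²-L²)/(6L)=34/15 = (17·(10/3)²/(2·10)+(34/15))/200000 = 527/9000000 rad
Load 3 — uniform load w=-14 kN/m over full span:
  θ_3 = -w(L³-6Lx²+4x³)/(24EI) = -(-14)·(10³-6·10·(10/3)²+4·(10/3)³)/(24·200000) = 91/64800 rad
Superposition: θ = Σ θ_i = 215611/162000000 rad ≈ 0.001331 rad

θ(10/3) = 215611/162000000 rad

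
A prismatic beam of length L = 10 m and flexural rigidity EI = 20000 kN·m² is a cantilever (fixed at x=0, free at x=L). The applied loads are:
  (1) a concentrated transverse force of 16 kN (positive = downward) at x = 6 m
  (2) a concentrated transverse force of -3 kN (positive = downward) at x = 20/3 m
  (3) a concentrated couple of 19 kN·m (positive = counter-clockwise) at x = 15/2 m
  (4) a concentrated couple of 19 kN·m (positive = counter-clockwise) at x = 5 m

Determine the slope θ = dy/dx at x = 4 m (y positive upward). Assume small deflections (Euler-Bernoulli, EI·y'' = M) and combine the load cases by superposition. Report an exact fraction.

Load 1 — point force P=16 kN at a=6 m (b=L-a=4):
  θ_1 = -Px(2a-x)/(2EI)  [x≤a] = -16·4·(2·6-4)/(2·20000) = -8/625 rad
Load 2 — point force P=-3 kN at a=20/3 m (b=L-a=10/3):
  θ_2 = -Px(2a-x)/(2EI)  [x≤a] = -(-3)·4·(2·(20/3)-4)/(2·20000) = 7/2500 rad
Load 3 — applied couple M₀=19 kN·m at a=15/2 m (b=L-a=5/2):
  θ_3 = M₀x/EI  [x≤a] = 19·4/20000 = 19/5000 rad
Load 4 — applied couple M₀=19 kN·m at a=5 m (b=L-a=5):
  θ_4 = M₀x/EI  [x≤a] = 19·4/20000 = 19/5000 rad
Superposition: θ = Σ θ_i = -3/1250 rad ≈ -0.002400 rad

θ(4) = -3/1250 rad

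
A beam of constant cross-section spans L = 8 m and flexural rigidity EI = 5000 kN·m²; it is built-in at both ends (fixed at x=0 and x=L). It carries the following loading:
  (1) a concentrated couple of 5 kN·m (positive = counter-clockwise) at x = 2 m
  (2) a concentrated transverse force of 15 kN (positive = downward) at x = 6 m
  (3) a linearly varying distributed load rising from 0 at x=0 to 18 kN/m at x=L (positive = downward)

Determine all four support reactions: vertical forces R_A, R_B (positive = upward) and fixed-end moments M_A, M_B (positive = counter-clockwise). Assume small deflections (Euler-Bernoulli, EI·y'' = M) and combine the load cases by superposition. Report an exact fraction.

R_A = 7887/320 kN, M_A = 3447/80 kN·m, R_B = 19953/320 kN, M_B = -5833/80 kN·m

Load 1 — applied couple M₀=5 kN·m at a=2 m (b=L-a=6):
  R_A = 6M₀ab/L³ = 6·5·2·6/8³ = 45/64 kN
  M_A = M₀b(2a-b)/L² = 5·6·(2·2-6)/8² = -15/16 kN·m
  R_B = -6M₀ab/L³ = -6·5·2·6/8³ = -45/64 kN
  M_B = M₀a(2b-a)/L² = 5·2·(2·6-2)/8² = 25/16 kN·m
Load 2 — point force P=15 kN at a=6 m (b=L-a=2):
  R_A = Pb²(3a+b)/L³ = 15·2²·(3·6+2)/8³ = 75/32 kN
  M_A = Pab²/L² = 15·6·2²/8² = 45/8 kN·m
  R_B = Pa²(a+3b)/L³ = 15·6²·(6+3·2)/8³ = 405/32 kN
  M_B = -Pa²b/L² = -15·6²·2/8² = -135/8 kN·m
Load 3 — triangular load w₀=18 kN/m (0→w₀ over full span):
  R_A = 3w₀L/20 = 3·18·8/20 = 108/5 kN
  M_A = w₀L²/30 = 18·8²/30 = 192/5 kN·m
  R_B = 7w₀L/20 = 7·18·8/20 = 252/5 kN
  M_B = -w₀L²/20 = -18·8²/20 = -288/5 kN·m
Superposition: R_A = 7887/320 kN, M_A = 3447/80 kN·m, R_B = 19953/320 kN, M_B = -5833/80 kN·m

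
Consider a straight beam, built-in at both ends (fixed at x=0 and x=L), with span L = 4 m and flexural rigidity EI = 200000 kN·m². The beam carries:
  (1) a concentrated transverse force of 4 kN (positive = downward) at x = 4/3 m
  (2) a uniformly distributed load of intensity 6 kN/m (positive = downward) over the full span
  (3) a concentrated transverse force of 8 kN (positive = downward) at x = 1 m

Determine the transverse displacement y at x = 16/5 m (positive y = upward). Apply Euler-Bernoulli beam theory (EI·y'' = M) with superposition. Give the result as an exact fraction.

Load 1 — point force P=4 kN at a=4/3 m (b=L-a=8/3):
  y_1 = -Pa²(L-x)²(3bL-(3b+a)(L-x))/(6L³EI)  [x>a] = -4·(4/3)²·(4-(16/5))²·(3·(8/3)·4-(3·(8/3)+(4/3))·(4-(16/5)))/(6·4³·200000) = -46/31640625 m
Load 2 — uniform load w=6 kN/m over full span:
  y_2 = -wx²(L-x)²/(24EI) = -6·(16/5)²·(4-(16/5))²/(24·200000) = -16/1953125 m
Load 3 — point force P=8 kN at a=1 m (b=L-a=3):
  y_3 = -Pa²(L-x)²(3bL-(3b+a)(L-x))/(6L³EI)  [x>a] = -8·1²·(4-(16/5))²·(3·3·4-(3·3+1)·(4-(16/5)))/(6·4³·200000) = -7/3750000 m
Superposition: y = Σ y_i = -29141/2531250000 m ≈ -0.000012 m

y(16/5) = -29141/2531250000 m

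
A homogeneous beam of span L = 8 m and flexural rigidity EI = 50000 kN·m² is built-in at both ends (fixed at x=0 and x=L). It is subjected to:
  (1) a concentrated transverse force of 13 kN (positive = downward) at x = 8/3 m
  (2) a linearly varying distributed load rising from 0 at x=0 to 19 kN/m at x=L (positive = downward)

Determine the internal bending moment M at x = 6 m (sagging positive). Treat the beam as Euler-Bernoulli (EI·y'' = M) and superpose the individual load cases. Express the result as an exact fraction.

Load 1 — point force P=13 kN at a=8/3 m (b=L-a=16/3):
  M_1 = Pa²(a+3b)(L-x)/L³ - Pa²b/L²  [x>a] = 13·(8/3)²·((8/3)+3·(16/3))·(8-6)/8³ - 13·(8/3)²·(16/3)/8² = -26/27 kN·m
Load 2 — triangular load w₀=19 kN/m (0→w₀ over full span):
  M_2 = 3w₀Lx/20 - w₀L²/30 - w₀x³/(6L) = 3·19·8·6/20 - 19·8²/30 - 19·6³/(6·8) = 323/30 kN·m
Superposition: M = Σ M_i = 2647/270 kN·m ≈ 9.803704 kN·m

M(6) = 2647/270 kN·m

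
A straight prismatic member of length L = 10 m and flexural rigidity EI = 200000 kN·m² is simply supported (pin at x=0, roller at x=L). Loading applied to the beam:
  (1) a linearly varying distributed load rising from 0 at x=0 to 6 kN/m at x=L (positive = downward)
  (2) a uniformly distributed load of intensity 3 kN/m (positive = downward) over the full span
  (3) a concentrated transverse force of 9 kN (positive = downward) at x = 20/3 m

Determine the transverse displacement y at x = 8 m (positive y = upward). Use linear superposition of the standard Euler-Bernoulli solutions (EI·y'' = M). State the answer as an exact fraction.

Load 1 — triangular load w₀=6 kN/m (0→w₀ over full span):
  y_1 = -w₀x(7L⁴-10L²x²+3x⁴)/(360LEI) = -6·8·(7·10⁴-10·10²·8²+3·8⁴)/(360·10·200000) = -381/312500 m
Load 2 — uniform load w=3 kN/m over full span:
  y_2 = -wx(L³-2Lx²+x³)/(24EI) = -3·8·(10³-2·10·8²+8³)/(24·200000) = -29/25000 m
Load 3 — point force P=9 kN at a=20/3 m (b=L-a=10/3):
  y_3 = -Pa(L-x)(2Lx-a²-x²)/(6LEI)  [x>a] = -9·(20/3)·(10-8)·(2·10·8-(20/3)²-8²)/(6·10·200000) = -29/56250 m
Superposition: y = Σ y_i = -16283/5625000 m ≈ -0.002895 m

y(8) = -16283/5625000 m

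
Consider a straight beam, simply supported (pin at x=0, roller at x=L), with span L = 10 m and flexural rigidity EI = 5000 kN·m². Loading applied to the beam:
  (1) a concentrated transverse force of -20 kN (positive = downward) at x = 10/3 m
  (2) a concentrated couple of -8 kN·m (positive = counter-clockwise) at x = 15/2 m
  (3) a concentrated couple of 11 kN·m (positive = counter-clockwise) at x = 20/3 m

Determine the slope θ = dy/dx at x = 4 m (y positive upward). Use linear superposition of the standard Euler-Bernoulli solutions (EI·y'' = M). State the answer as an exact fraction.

Load 1 — point force P=-20 kN at a=10/3 m (b=L-a=20/3):
  θ_1 = -Pa(2L²-6Lx+3x²+a²)/(6LEI)  [x>a] = -(-20)·(10/3)·(2·10²-6·10·4+3·4²+(10/3)²)/(6·10·5000) = 43/10125 rad
Load 2 — applied couple M₀=-8 kN·m at a=15/2 m (b=L-a=5/2):
  θ_2 = (M₀x²/(2L)+C₁)/EI  [x≤a] with C₁=M₀(3b²-L²)/(6L)=65/6 = ((-8)·4²/(2·10)+(65/6))/5000 = 133/150000 rad
Load 3 — applied couple M₀=11 kN·m at a=20/3 m (b=L-a=10/3):
  θ_3 = (M₀x²/(2L)+C₁)/EI  [x≤a] with C₁=M₀(3b²-L²)/(6L)=-110/9 = (11·4²/(2·10)+(-110/9))/5000 = -77/112500 rad
Superposition: θ = Σ θ_i = 18019/4050000 rad ≈ 0.004449 rad

θ(4) = 18019/4050000 rad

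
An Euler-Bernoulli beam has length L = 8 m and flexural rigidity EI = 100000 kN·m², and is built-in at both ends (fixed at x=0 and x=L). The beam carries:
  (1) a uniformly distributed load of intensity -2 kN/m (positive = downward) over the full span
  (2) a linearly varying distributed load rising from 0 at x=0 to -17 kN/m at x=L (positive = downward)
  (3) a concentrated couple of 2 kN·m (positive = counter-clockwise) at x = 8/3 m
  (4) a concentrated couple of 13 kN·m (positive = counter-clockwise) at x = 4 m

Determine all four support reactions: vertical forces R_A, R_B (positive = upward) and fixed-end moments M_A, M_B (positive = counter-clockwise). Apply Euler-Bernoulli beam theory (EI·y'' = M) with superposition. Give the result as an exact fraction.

R_A = -6151/240 kN, M_A = -2621/60 kN·m, R_B = -14009/240 kN, M_B = 4139/60 kN·m

Load 1 — uniform load w=-2 kN/m over full span:
  R_A = wL/2 = (-2)·8/2 = -8 kN
  M_A = wL²/12 = (-2)·8²/12 = -32/3 kN·m
  R_B = wL/2 = (-2)·8/2 = -8 kN
  M_B = -wL²/12 = -(-2)·8²/12 = 32/3 kN·m
Load 2 — triangular load w₀=-17 kN/m (0→w₀ over full span):
  R_A = 3w₀L/20 = 3·(-17)·8/20 = -102/5 kN
  M_A = w₀L²/30 = (-17)·8²/30 = -544/15 kN·m
  R_B = 7w₀L/20 = 7·(-17)·8/20 = -238/5 kN
  M_B = -w₀L²/20 = -(-17)·8²/20 = 272/5 kN·m
Load 3 — applied couple M₀=2 kN·m at a=8/3 m (b=L-a=16/3):
  R_A = 6M₀ab/L³ = 6·2·(8/3)·(16/3)/8³ = 1/3 kN
  M_A = M₀b(2a-b)/L² = 2·(16/3)·(2·(8/3)-(16/3))/8² = 0 kN·m
  R_B = -6M₀ab/L³ = -6·2·(8/3)·(16/3)/8³ = -1/3 kN
  M_B = M₀a(2b-a)/L² = 2·(8/3)·(2·(16/3)-(8/3))/8² = 2/3 kN·m
Load 4 — applied couple M₀=13 kN·m at a=4 m (b=L-a=4):
  R_A = 6M₀ab/L³ = 6·13·4·4/8³ = 39/16 kN
  M_A = M₀b(2a-b)/L² = 13·4·(2·4-4)/8² = 13/4 kN·m
  R_B = -6M₀ab/L³ = -6·13·4·4/8³ = -39/16 kN
  M_B = M₀a(2b-a)/L² = 13·4·(2·4-4)/8² = 13/4 kN·m
Superposition: R_A = -6151/240 kN, M_A = -2621/60 kN·m, R_B = -14009/240 kN, M_B = 4139/60 kN·m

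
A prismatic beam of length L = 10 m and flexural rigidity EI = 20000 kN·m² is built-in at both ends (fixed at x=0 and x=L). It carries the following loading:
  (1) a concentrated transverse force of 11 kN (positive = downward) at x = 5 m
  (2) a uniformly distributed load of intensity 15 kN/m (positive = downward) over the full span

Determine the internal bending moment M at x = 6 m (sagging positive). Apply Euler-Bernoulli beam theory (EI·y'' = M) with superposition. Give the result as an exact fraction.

M(6) = 253/4 kN·m

Load 1 — point force P=11 kN at a=5 m (b=L-a=5):
  M_1 = Pa²(a+3b)(L-x)/L³ - Pa²b/L²  [x>a] = 11·5²·(5+3·5)·(10-6)/10³ - 11·5²·5/10² = 33/4 kN·m
Load 2 — uniform load w=15 kN/m over full span:
  M_2 = wLx/2 - wL²/12 - wx²/2 = 15·10·6/2 - 15·10²/12 - 15·6²/2 = 55 kN·m
Superposition: M = Σ M_i = 253/4 kN·m ≈ 63.250000 kN·m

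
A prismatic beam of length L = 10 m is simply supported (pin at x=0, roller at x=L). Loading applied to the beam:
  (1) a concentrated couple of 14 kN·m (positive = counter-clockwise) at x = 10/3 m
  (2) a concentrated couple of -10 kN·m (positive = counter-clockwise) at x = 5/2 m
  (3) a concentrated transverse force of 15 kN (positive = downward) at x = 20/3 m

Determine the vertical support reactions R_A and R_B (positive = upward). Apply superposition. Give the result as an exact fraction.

R_A = 27/5 kN, R_B = 48/5 kN

Load 1 — applied couple M₀=14 kN·m at a=10/3 m (b=L-a=20/3):
  R_A = M₀/L = 14/10 = 7/5 kN
  R_B = -M₀/L = -14/10 = -7/5 kN
Load 2 — applied couple M₀=-10 kN·m at a=5/2 m (b=L-a=15/2):
  R_A = M₀/L = (-10)/10 = -1 kN
  R_B = -M₀/L = -(-10)/10 = 1 kN
Load 3 — point force P=15 kN at a=20/3 m (b=L-a=10/3):
  R_A = Pb/L = 15·(10/3)/10 = 5 kN
  R_B = Pa/L = 15·(20/3)/10 = 10 kN
Superposition: R_A = 27/5 kN, R_B = 48/5 kN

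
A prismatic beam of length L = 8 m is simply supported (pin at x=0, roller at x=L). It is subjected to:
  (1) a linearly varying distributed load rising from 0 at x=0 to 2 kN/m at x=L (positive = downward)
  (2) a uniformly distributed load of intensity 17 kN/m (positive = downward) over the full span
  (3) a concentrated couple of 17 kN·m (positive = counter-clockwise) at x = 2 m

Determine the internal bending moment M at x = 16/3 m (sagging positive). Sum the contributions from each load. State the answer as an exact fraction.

Load 1 — triangular load w₀=2 kN/m (0→w₀ over full span):
  M_1 = w₀Lx/6 - w₀x³/(6L) = 2·8·(16/3)/6 - 2·(16/3)³/(6·8) = 640/81 kN·m
Load 2 — uniform load w=17 kN/m over full span:
  M_2 = wx(L-x)/2 = 17·(16/3)·(8-(16/3))/2 = 1088/9 kN·m
Load 3 — applied couple M₀=17 kN·m at a=2 m (b=L-a=6):
  M_3 = M₀x/L - M₀  [x>a] = 17·(16/3)/8 - 17 = -17/3 kN·m
Superposition: M = Σ M_i = 9973/81 kN·m ≈ 123.123457 kN·m

M(16/3) = 9973/81 kN·m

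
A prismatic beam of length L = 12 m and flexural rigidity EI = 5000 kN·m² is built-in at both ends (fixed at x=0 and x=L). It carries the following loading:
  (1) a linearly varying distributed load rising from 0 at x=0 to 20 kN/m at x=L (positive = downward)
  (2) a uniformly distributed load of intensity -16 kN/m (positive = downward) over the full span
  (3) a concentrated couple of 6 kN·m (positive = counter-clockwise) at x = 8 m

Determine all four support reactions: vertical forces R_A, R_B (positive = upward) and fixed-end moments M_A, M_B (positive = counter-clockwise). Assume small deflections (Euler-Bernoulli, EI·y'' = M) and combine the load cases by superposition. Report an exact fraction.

Load 1 — triangular load w₀=20 kN/m (0→w₀ over full span):
  R_A = 3w₀L/20 = 3·20·12/20 = 36 kN
  M_A = w₀L²/30 = 20·12²/30 = 96 kN·m
  R_B = 7w₀L/20 = 7·20·12/20 = 84 kN
  M_B = -w₀L²/20 = -20·12²/20 = -144 kN·m
Load 2 — uniform load w=-16 kN/m over full span:
  R_A = wL/2 = (-16)·12/2 = -96 kN
  M_A = wL²/12 = (-16)·12²/12 = -192 kN·m
  R_B = wL/2 = (-16)·12/2 = -96 kN
  M_B = -wL²/12 = -(-16)·12²/12 = 192 kN·m
Load 3 — applied couple M₀=6 kN·m at a=8 m (b=L-a=4):
  R_A = 6M₀ab/L³ = 6·6·8·4/12³ = 2/3 kN
  M_A = M₀b(2a-b)/L² = 6·4·(2·8-4)/12² = 2 kN·m
  R_B = -6M₀ab/L³ = -6·6·8·4/12³ = -2/3 kN
  M_B = M₀a(2b-a)/L² = 6·8·(2·4-8)/12² = 0 kN·m
Superposition: R_A = -178/3 kN, M_A = -94 kN·m, R_B = -38/3 kN, M_B = 48 kN·m

R_A = -178/3 kN, M_A = -94 kN·m, R_B = -38/3 kN, M_B = 48 kN·m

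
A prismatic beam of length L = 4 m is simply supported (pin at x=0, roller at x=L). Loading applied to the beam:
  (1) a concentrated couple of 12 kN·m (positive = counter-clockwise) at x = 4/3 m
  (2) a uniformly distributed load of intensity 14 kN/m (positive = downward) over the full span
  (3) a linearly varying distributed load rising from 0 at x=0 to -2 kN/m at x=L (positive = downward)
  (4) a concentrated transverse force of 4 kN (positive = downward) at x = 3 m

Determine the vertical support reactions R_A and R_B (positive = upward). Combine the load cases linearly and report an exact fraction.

Load 1 — applied couple M₀=12 kN·m at a=4/3 m (b=L-a=8/3):
  R_A = M₀/L = 12/4 = 3 kN
  R_B = -M₀/L = -12/4 = -3 kN
Load 2 — uniform load w=14 kN/m over full span:
  R_A = wL/2 = 14·4/2 = 28 kN
  R_B = wL/2 = 14·4/2 = 28 kN
Load 3 — triangular load w₀=-2 kN/m (0→w₀ over full span):
  R_A = w₀L/6 = (-2)·4/6 = -4/3 kN
  R_B = w₀L/3 = (-2)·4/3 = -8/3 kN
Load 4 — point force P=4 kN at a=3 m (b=L-a=1):
  R_A = Pb/L = 4·1/4 = 1 kN
  R_B = Pa/L = 4·3/4 = 3 kN
Superposition: R_A = 92/3 kN, R_B = 76/3 kN

R_A = 92/3 kN, R_B = 76/3 kN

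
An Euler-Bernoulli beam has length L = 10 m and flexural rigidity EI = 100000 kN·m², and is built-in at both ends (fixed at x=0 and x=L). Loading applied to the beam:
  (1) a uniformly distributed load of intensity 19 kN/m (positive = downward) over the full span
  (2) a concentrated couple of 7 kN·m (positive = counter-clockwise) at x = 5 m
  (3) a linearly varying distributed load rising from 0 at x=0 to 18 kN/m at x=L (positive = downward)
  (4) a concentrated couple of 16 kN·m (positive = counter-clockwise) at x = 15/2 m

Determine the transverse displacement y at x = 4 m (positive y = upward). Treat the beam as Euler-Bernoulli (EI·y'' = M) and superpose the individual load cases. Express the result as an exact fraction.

Load 1 — uniform load w=19 kN/m over full span:
  y_1 = -wx²(L-x)²/(24EI) = -19·4²·(10-4)²/(24·100000) = -57/12500 m
Load 2 — applied couple M₀=7 kN·m at a=5 m (b=L-a=5):
  y_2 = (R_Ax³/6 - M_Ax²/2)/EI  [x≤a] with R_A=21/20, M_A=7/4 = ((21/20)·4³/6 - (7/4)·4²/2)/100000 = -7/250000 m
Load 3 — triangular load w₀=18 kN/m (0→w₀ over full span):
  y_3 = -w₀x²(L-x)²(x+2L)/(120LEI) = -18·4²·(10-4)²·(4+2·10)/(120·10·100000) = -162/78125 m
Load 4 — applied couple M₀=16 kN·m at a=15/2 m (b=L-a=5/2):
  y_4 = (R_Ax³/6 - M_Ax²/2)/EI  [x≤a] with R_A=9/5, M_A=5 = ((9/5)·4³/6 - 5·4²/2)/100000 = -13/62500 m
Superposition: y = Σ y_i = -8587/1250000 m ≈ -0.006870 m

y(4) = -8587/1250000 m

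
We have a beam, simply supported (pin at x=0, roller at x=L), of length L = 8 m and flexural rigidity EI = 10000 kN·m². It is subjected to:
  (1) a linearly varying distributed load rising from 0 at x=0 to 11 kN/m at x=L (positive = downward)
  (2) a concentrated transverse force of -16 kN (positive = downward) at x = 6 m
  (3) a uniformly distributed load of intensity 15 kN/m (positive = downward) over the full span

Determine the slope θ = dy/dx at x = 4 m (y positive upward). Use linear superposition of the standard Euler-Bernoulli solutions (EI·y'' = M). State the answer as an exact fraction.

θ(4) = 13/112500 rad

Load 1 — triangular load w₀=11 kN/m (0→w₀ over full span):
  θ_1 = -w₀(7L⁴-30L²x²+15x⁴)/(360LEI) = -11·(7·8⁴-30·8²·4²+15·4⁴)/(360·8·10000) = -77/112500 rad
Load 2 — point force P=-16 kN at a=6 m (b=L-a=2):
  θ_2 = -Pb(L²-b²-3x²)/(6LEI)  [x≤a] = -(-16)·2·(8²-2²-3·4²)/(6·8·10000) = 1/1250 rad
Load 3 — uniform load w=15 kN/m over full span:
  θ_3 = -w(L³-6Lx²+4x³)/(24EI) = -15·(8³-6·8·4²+4·4³)/(24·10000) = 0 rad
Superposition: θ = Σ θ_i = 13/112500 rad ≈ 0.000116 rad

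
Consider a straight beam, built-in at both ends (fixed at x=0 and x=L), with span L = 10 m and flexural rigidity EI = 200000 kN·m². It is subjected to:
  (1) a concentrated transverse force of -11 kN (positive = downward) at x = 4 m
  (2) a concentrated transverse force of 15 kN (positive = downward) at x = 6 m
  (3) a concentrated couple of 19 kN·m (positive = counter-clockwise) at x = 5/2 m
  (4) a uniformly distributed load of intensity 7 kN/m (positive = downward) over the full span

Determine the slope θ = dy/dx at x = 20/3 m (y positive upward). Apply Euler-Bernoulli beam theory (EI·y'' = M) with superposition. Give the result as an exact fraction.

Load 1 — point force P=-11 kN at a=4 m (b=L-a=6):
  θ_1 = Pa²(L-x)(2bL-(3b+a)(L-x))/(2L³EI)  [x>a] = (-11)·4²·(10-(20/3))·(2·6·10-(3·6+4)·(10-(20/3)))/(2·10³·200000) = -77/1125000 rad
Load 2 — point force P=15 kN at a=6 m (b=L-a=4):
  θ_2 = Pa²(L-x)(2bL-(3b+a)(L-x))/(2L³EI)  [x>a] = 15·6²·(10-(20/3))·(2·4·10-(3·4+6)·(10-(20/3)))/(2·10³·200000) = 9/100000 rad
Load 3 — applied couple M₀=19 kN·m at a=5/2 m (b=L-a=15/2):
  θ_3 = (R_Ax²/2 - M_Ax - M₀(x-a))/EI  [x>a] with R_A=171/80, M_A=-57/16 = ((171/80)·(20/3)²/2 - (-57/16)·(20/3) - 19·((20/3)-(5/2)))/200000 = -19/480000 rad
Load 4 — uniform load w=7 kN/m over full span:
  θ_4 = -wx(L-x)(L-2x)/(12EI) = -7·(20/3)·(10-(20/3))·(10-2·(20/3))/(12·200000) = 7/32400 rad
Superposition: θ = Σ θ_i = 64159/324000000 rad ≈ 0.000198 rad

θ(20/3) = 64159/324000000 rad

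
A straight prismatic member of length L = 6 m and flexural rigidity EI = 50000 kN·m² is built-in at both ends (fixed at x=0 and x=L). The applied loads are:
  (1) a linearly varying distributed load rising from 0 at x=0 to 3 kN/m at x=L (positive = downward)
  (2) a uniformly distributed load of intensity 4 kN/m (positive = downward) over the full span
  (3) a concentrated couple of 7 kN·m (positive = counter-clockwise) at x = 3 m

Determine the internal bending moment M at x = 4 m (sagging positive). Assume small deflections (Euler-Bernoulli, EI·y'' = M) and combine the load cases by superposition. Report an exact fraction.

Load 1 — triangular load w₀=3 kN/m (0→w₀ over full span):
  M_1 = 3w₀Lx/20 - w₀L²/30 - w₀x³/(6L) = 3·3·6·4/20 - 3·6²/30 - 3·4³/(6·6) = 28/15 kN·m
Load 2 — uniform load w=4 kN/m over full span:
  M_2 = wLx/2 - wL²/12 - wx²/2 = 4·6·4/2 - 4·6²/12 - 4·4²/2 = 4 kN·m
Load 3 — applied couple M₀=7 kN·m at a=3 m (b=L-a=3):
  M_3 = R_Ax - M_A - M₀  [x>a] with R_A=7/4, M_A=7/4 = (7/4)·4 - (7/4) - 7 = -7/4 kN·m
Superposition: M = Σ M_i = 247/60 kN·m ≈ 4.116667 kN·m

M(4) = 247/60 kN·m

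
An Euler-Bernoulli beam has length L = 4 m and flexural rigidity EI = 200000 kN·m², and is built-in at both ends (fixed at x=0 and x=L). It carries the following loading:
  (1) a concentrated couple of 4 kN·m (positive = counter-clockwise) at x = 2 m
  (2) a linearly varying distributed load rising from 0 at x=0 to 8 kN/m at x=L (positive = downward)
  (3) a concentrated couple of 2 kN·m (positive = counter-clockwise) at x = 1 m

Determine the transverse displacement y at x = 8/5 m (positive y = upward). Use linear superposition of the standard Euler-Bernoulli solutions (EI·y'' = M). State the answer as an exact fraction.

y(8/5) = -32989/3125000000 m

Load 1 — applied couple M₀=4 kN·m at a=2 m (b=L-a=2):
  y_1 = (R_Ax³/6 - M_Ax²/2)/EI  [x≤a] with R_A=3/2, M_A=1 = ((3/2)·(8/5)³/6 - 1·(8/5)²/2)/200000 = -1/781250 m
Load 2 — triangular load w₀=8 kN/m (0→w₀ over full span):
  y_2 = -w₀x²(L-x)²(x+2L)/(120LEI) = -8·(8/5)²·(4-(8/5))²·((8/5)+2·4)/(120·4·200000) = -576/48828125 m
Load 3 — applied couple M₀=2 kN·m at a=1 m (b=L-a=3):
  y_3 = (R_Ax³/6 - M_Ax²/2 - M₀(x-a)²/2)/EI  [x>a] with R_A=9/16, M_A=-3/8 = ((9/16)·(8/5)³/6 - (-3/8)·(8/5)²/2 - 2·((8/5)-1)²/2)/200000 = 63/25000000 m
Superposition: y = Σ y_i = -32989/3125000000 m ≈ -0.000011 m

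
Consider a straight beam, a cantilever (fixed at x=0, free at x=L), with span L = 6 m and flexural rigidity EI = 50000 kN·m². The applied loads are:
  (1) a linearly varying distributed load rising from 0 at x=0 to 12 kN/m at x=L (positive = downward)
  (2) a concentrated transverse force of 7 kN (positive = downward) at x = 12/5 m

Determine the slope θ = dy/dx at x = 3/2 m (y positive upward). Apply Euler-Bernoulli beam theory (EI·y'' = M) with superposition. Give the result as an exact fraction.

θ(3/2) = -61839/16000000 rad

Load 1 — triangular load w₀=12 kN/m (0→w₀ over full span):
  θ_1 = (w₀Lx²/4-w₀L²x/3-w₀x⁴/(24L))/EI = (12·6·(3/2)²/4-12·6²·(3/2)/3-12·(3/2)⁴/(24·6))/50000 = -11259/3200000 rad
Load 2 — point force P=7 kN at a=12/5 m (b=L-a=18/5):
  θ_2 = -Px(2a-x)/(2EI)  [x≤a] = -7·(3/2)·(2·(12/5)-(3/2))/(2·50000) = -693/2000000 rad
Superposition: θ = Σ θ_i = -61839/16000000 rad ≈ -0.003865 rad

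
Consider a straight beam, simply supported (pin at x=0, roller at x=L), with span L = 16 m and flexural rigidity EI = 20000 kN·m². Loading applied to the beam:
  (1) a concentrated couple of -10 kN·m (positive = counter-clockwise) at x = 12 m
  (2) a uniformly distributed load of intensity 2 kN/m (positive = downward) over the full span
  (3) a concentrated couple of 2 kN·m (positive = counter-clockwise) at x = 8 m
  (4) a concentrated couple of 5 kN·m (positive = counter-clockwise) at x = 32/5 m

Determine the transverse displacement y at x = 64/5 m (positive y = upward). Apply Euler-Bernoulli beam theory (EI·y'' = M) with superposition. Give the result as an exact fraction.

Load 1 — applied couple M₀=-10 kN·m at a=12 m (b=L-a=4):
  y_1 = (M₀x³/(6L)-M₀(x-a)²/2+C₁x)/EI  [x>a] with C₁=M₀(3b²-L²)/(6L)=65/3 = ((-10)·(64/5)³/(6·16)-(-10)·((64/5)-12)²/2+(65/3)·(64/5))/20000 = 97/31250 m
Load 2 — uniform load w=2 kN/m over full span:
  y_2 = -wx(L³-2Lx²+x³)/(24EI) = -2·(64/5)·(16³-2·16·(64/5)²+(64/5)³)/(24·20000) = -59392/1171875 m
Load 3 — applied couple M₀=2 kN·m at a=8 m (b=L-a=8):
  y_3 = (M₀x³/(6L)-M₀(x-a)²/2+C₁x)/EI  [x>a] with C₁=M₀(3b²-L²)/(6L)=-4/3 = (2·(64/5)³/(6·16)-2·((64/5)-8)²/2+(-4/3)·(64/5))/20000 = 14/78125 m
Load 4 — applied couple M₀=5 kN·m at a=32/5 m (b=L-a=48/5):
  y_4 = (M₀x³/(6L)-M₀(x-a)²/2+C₁x)/EI  [x>a] with C₁=M₀(3b²-L²)/(6L)=16/15 = (5·(64/5)³/(6·16)-5·((64/5)-(32/5))²/2+(16/15)·(64/5))/20000 = 16/15625 m
Superposition: y = Σ y_i = -108689/2343750 m ≈ -0.046374 m

y(64/5) = -108689/2343750 m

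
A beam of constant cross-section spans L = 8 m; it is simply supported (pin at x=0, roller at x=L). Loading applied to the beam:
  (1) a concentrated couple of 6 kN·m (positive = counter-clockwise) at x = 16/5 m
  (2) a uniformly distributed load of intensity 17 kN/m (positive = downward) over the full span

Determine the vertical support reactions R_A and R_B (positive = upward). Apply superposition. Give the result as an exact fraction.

Load 1 — applied couple M₀=6 kN·m at a=16/5 m (b=L-a=24/5):
  R_A = M₀/L = 6/8 = 3/4 kN
  R_B = -M₀/L = -6/8 = -3/4 kN
Load 2 — uniform load w=17 kN/m over full span:
  R_A = wL/2 = 17·8/2 = 68 kN
  R_B = wL/2 = 17·8/2 = 68 kN
Superposition: R_A = 275/4 kN, R_B = 269/4 kN

R_A = 275/4 kN, R_B = 269/4 kN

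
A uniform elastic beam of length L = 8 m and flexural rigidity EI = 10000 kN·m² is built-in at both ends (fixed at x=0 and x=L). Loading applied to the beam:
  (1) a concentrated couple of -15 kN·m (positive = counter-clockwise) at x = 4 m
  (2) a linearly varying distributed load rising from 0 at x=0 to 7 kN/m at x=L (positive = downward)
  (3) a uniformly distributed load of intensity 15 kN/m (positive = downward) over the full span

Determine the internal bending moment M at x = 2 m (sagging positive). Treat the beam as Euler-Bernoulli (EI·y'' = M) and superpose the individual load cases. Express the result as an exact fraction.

M(2) = 353/40 kN·m

Load 1 — applied couple M₀=-15 kN·m at a=4 m (b=L-a=4):
  M_1 = R_Ax - M_A  [x≤a] with R_A=-45/16, M_A=-15/4 = (-45/16)·2 - (-15/4) = -15/8 kN·m
Load 2 — triangular load w₀=7 kN/m (0→w₀ over full span):
  M_2 = 3w₀Lx/20 - w₀L²/30 - w₀x³/(6L) = 3·7·8·2/20 - 7·8²/30 - 7·2³/(6·8) = 7/10 kN·m
Load 3 — uniform load w=15 kN/m over full span:
  M_3 = wLx/2 - wL²/12 - wx²/2 = 15·8·2/2 - 15·8²/12 - 15·2²/2 = 10 kN·m
Superposition: M = Σ M_i = 353/40 kN·m ≈ 8.825000 kN·m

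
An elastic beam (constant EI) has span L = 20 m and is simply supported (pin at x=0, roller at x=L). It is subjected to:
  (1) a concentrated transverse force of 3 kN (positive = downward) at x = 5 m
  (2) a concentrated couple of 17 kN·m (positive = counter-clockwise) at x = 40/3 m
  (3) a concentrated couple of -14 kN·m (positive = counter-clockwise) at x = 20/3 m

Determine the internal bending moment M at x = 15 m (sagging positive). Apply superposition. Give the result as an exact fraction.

M(15) = 3 kN·m

Load 1 — point force P=3 kN at a=5 m (b=L-a=15):
  M_1 = Pa(L-x)/L  [x>a] = 3·5·(20-15)/20 = 15/4 kN·m
Load 2 — applied couple M₀=17 kN·m at a=40/3 m (b=L-a=20/3):
  M_2 = M₀x/L - M₀  [x>a] = 17·15/20 - 17 = -17/4 kN·m
Load 3 — applied couple M₀=-14 kN·m at a=20/3 m (b=L-a=40/3):
  M_3 = M₀x/L - M₀  [x>a] = (-14)·15/20 - (-14) = 7/2 kN·m
Superposition: M = Σ M_i = 3 kN·m ≈ 3.000000 kN·m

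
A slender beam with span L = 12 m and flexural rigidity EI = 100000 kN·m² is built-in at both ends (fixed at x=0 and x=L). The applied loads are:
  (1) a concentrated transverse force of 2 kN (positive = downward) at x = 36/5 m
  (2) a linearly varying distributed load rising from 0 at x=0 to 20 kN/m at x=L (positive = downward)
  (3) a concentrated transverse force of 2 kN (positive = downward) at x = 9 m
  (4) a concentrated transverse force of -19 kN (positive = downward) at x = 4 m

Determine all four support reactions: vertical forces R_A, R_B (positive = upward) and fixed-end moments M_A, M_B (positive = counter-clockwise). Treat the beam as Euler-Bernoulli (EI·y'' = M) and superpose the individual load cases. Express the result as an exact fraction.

Load 1 — point force P=2 kN at a=36/5 m (b=L-a=24/5):
  R_A = Pb²(3a+b)/L³ = 2·(24/5)²·(3·(36/5)+(24/5))/12³ = 88/125 kN
  M_A = Pab²/L² = 2·(36/5)·(24/5)²/12² = 288/125 kN·m
  R_B = Pa²(a+3b)/L³ = 2·(36/5)²·((36/5)+3·(24/5))/12³ = 162/125 kN
  M_B = -Pa²b/L² = -2·(36/5)²·(24/5)/12² = -432/125 kN·m
Load 2 — triangular load w₀=20 kN/m (0→w₀ over full span):
  R_A = 3w₀L/20 = 3·20·12/20 = 36 kN
  M_A = w₀L²/30 = 20·12²/30 = 96 kN·m
  R_B = 7w₀L/20 = 7·20·12/20 = 84 kN
  M_B = -w₀L²/20 = -20·12²/20 = -144 kN·m
Load 3 — point force P=2 kN at a=9 m (b=L-a=3):
  R_A = Pb²(3a+b)/L³ = 2·3²·(3·9+3)/12³ = 5/16 kN
  M_A = Pab²/L² = 2·9·3²/12² = 9/8 kN·m
  R_B = Pa²(a+3b)/L³ = 2·9²·(9+3·3)/12³ = 27/16 kN
  M_B = -Pa²b/L² = -2·9²·3/12² = -27/8 kN·m
Load 4 — point force P=-19 kN at a=4 m (b=L-a=8):
  R_A = Pb²(3a+b)/L³ = (-19)·8²·(3·4+8)/12³ = -380/27 kN
  M_A = Pab²/L² = (-19)·4·8²/12² = -304/9 kN·m
  R_B = Pa²(a+3b)/L³ = (-19)·4²·(4+3·8)/12³ = -133/27 kN
  M_B = -Pa²b/L² = -(-19)·4²·8/12² = 152/9 kN·m
Superposition: R_A = 1238891/54000 kN, M_A = 590861/9000 kN·m, R_B = 4431109/54000 kN, M_B = -1205479/9000 kN·m

R_A = 1238891/54000 kN, M_A = 590861/9000 kN·m, R_B = 4431109/54000 kN, M_B = -1205479/9000 kN·m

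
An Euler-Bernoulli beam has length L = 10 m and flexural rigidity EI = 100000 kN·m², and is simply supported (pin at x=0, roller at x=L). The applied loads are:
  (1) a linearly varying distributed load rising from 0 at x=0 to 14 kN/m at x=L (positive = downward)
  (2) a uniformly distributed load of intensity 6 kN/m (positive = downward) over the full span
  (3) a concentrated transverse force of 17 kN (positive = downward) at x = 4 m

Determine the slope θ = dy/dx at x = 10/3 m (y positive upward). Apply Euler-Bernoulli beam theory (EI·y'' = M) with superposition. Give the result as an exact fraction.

θ(10/3) = -48949/15187500 rad

Load 1 — triangular load w₀=14 kN/m (0→w₀ over full span):
  θ_1 = -w₀(7L⁴-30L²x²+15x⁴)/(360LEI) = -14·(7·10⁴-30·10²·(10/3)²+15·(10/3)⁴)/(360·10·100000) = -91/60750 rad
Load 2 — uniform load w=6 kN/m over full span:
  θ_2 = -w(L³-6Lx²+4x³)/(24EI) = -6·(10³-6·10·(10/3)²+4·(10/3)³)/(24·100000) = -13/10800 rad
Load 3 — point force P=17 kN at a=4 m (b=L-a=6):
  θ_3 = -Pb(L²-b²-3x²)/(6LEI)  [x≤a] = -17·6·(10²-6²-3·(10/3)²)/(6·10·100000) = -391/750000 rad
Superposition: θ = Σ θ_i = -48949/15187500 rad ≈ -0.003223 rad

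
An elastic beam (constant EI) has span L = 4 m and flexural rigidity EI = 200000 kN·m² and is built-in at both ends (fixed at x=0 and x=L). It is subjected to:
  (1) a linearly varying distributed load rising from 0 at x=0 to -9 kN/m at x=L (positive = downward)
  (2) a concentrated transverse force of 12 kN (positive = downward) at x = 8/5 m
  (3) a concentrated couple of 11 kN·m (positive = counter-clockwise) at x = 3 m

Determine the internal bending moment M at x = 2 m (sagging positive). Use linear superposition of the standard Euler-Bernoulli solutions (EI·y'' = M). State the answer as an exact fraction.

M(2) = 359/100 kN·m

Load 1 — triangular load w₀=-9 kN/m (0→w₀ over full span):
  M_1 = 3w₀Lx/20 - w₀L²/30 - w₀x³/(6L) = 3·(-9)·4·2/20 - (-9)·4²/30 - (-9)·2³/(6·4) = -3 kN·m
Load 2 — point force P=12 kN at a=8/5 m (b=L-a=12/5):
  M_2 = Pa²(a+3b)(L-x)/L³ - Pa²b/L²  [x>a] = 12·(8/5)²·((8/5)+3·(12/5))·(4-2)/4³ - 12·(8/5)²·(12/5)/4² = 96/25 kN·m
Load 3 — applied couple M₀=11 kN·m at a=3 m (b=L-a=1):
  M_3 = R_Ax - M_A  [x≤a] with R_A=99/32, M_A=55/16 = (99/32)·2 - (55/16) = 11/4 kN·m
Superposition: M = Σ M_i = 359/100 kN·m ≈ 3.590000 kN·m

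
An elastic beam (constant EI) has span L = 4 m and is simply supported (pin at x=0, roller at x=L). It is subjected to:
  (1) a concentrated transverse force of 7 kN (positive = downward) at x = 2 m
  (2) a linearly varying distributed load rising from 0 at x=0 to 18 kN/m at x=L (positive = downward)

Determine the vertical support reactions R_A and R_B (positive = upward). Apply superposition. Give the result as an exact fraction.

Load 1 — point force P=7 kN at a=2 m (b=L-a=2):
  R_A = Pb/L = 7·2/4 = 7/2 kN
  R_B = Pa/L = 7·2/4 = 7/2 kN
Load 2 — triangular load w₀=18 kN/m (0→w₀ over full span):
  R_A = w₀L/6 = 18·4/6 = 12 kN
  R_B = w₀L/3 = 18·4/3 = 24 kN
Superposition: R_A = 31/2 kN, R_B = 55/2 kN

R_A = 31/2 kN, R_B = 55/2 kN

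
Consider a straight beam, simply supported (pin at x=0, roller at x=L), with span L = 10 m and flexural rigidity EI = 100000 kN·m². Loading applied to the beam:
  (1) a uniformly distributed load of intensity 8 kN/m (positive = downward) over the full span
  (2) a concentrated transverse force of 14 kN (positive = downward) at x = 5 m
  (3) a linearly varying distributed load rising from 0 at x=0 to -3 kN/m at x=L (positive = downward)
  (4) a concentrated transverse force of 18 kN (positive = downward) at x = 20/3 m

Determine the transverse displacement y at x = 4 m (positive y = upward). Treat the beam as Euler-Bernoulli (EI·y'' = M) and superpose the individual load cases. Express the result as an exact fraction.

Load 1 — uniform load w=8 kN/m over full span:
  y_1 = -wx(L³-2Lx²+x³)/(24EI) = -8·4·(10³-2·10·4²+4³)/(24·100000) = -31/3125 m
Load 2 — point force P=14 kN at a=5 m (b=L-a=5):
  y_2 = -Pbx(L²-b²-x²)/(6LEI)  [x≤a] = -14·5·4·(10²-5²-4²)/(6·10·100000) = -413/150000 m
Load 3 — triangular load w₀=-3 kN/m (0→w₀ over full span):
  y_3 = -w₀x(7L⁴-10L²x²+3x⁴)/(360LEI) = -(-3)·4·(7·10⁴-10·10²·4²+3·4⁴)/(360·10·100000) = 1141/625000 m
Load 4 — point force P=18 kN at a=20/3 m (b=L-a=10/3):
  y_4 = -Pbx(L²-b²-x²)/(6LEI)  [x≤a] = -18·(10/3)·4·(10²-(10/3)²-4²)/(6·10·100000) = -82/28125 m
Superposition: y = Σ y_i = -154837/11250000 m ≈ -0.013763 m

y(4) = -154837/11250000 m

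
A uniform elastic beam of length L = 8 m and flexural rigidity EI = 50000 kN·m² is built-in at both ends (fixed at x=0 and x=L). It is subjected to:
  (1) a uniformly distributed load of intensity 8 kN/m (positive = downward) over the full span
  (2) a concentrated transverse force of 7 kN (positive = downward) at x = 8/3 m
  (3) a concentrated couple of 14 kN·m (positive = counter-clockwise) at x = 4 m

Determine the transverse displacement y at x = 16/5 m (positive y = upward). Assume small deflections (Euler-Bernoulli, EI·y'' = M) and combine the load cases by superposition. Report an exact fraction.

y(16/5) = -3772/1953125 m

Load 1 — uniform load w=8 kN/m over full span:
  y_1 = -wx²(L-x)²/(24EI) = -8·(16/5)²·(8-(16/5))²/(24·50000) = -3072/1953125 m
Load 2 — point force P=7 kN at a=8/3 m (b=L-a=16/3):
  y_2 = -Pa²(L-x)²(3bL-(3b+a)(L-x))/(6L³EI)  [x>a] = -7·(8/3)²·(8-(16/5))²·(3·(16/3)·8-(3·(16/3)+(8/3))·(8-(16/5)))/(6·8³·50000) = -112/390625 m
Load 3 — applied couple M₀=14 kN·m at a=4 m (b=L-a=4):
  y_3 = (R_Ax³/6 - M_Ax²/2)/EI  [x≤a] with R_A=21/8, M_A=7/2 = ((21/8)·(16/5)³/6 - (7/2)·(16/5)²/2)/50000 = -28/390625 m
Superposition: y = Σ y_i = -3772/1953125 m ≈ -0.001931 m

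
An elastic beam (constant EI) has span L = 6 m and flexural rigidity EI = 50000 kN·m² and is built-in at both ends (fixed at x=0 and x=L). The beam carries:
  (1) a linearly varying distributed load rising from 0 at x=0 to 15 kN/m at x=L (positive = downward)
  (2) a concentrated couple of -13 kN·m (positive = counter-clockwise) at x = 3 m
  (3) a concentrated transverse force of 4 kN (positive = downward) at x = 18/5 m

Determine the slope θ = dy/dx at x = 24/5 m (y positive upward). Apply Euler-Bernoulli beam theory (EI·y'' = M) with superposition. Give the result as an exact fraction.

θ(24/5) = 55203/156250000 rad

Load 1 — triangular load w₀=15 kN/m (0→w₀ over full span):
  θ_1 = -w₀(2x(L-x)(L-2x)(x+2L)+x²(L-x)²)/(120LEI) = -15·(2·(24/5)·(6-(24/5))·(6-2·(24/5))·((24/5)+2·6)+(24/5)²·(6-(24/5))²)/(120·6·50000) = 108/390625 rad
Load 2 — applied couple M₀=-13 kN·m at a=3 m (b=L-a=3):
  θ_2 = (R_Ax²/2 - M_Ax - M₀(x-a))/EI  [x>a] with R_A=-13/4, M_A=-13/4 = ((-13/4)·(24/5)²/2 - (-13/4)·(24/5) - (-13)·((24/5)-3))/50000 = 39/1250000 rad
Load 3 — point force P=4 kN at a=18/5 m (b=L-a=12/5):
  θ_3 = Pa²(L-x)(2bL-(3b+a)(L-x))/(2L³EI)  [x>a] = 4·(18/5)²·(6-(24/5))·(2·(12/5)·6-(3·(12/5)+(18/5))·(6-(24/5)))/(2·6³·50000) = 891/19531250 rad
Superposition: θ = Σ θ_i = 55203/156250000 rad ≈ 0.000353 rad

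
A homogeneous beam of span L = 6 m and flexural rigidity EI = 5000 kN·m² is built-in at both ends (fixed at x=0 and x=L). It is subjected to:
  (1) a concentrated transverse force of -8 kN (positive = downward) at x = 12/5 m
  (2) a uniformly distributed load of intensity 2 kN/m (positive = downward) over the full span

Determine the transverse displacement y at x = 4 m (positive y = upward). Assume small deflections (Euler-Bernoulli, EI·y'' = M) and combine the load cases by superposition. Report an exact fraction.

Load 1 — point force P=-8 kN at a=12/5 m (b=L-a=18/5):
  y_1 = -Pa²(L-x)²(3bL-(3b+a)(L-x))/(6L³EI)  [x>a] = -(-8)·(12/5)²·(6-4)²·(3·(18/5)·6-(3·(18/5)+(12/5))·(6-4))/(6·6³·5000) = 256/234375 m
Load 2 — uniform load w=2 kN/m over full span:
  y_2 = -wx²(L-x)²/(24EI) = -2·4²·(6-4)²/(24·5000) = -2/1875 m
Superposition: y = Σ y_i = 2/78125 m ≈ 0.000026 m

y(4) = 2/78125 m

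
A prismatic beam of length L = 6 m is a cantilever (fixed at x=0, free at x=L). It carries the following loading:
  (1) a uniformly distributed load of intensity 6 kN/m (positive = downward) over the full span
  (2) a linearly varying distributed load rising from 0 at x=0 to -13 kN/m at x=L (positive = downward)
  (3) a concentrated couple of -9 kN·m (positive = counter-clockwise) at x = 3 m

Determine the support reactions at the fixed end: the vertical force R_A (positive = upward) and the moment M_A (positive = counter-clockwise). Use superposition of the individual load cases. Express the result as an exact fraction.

Load 1 — uniform load w=6 kN/m over full span:
  R_A = wL = 6·6 = 36 kN
  M_A = wL²/2 = 6·6²/2 = 108 kN·m
Load 2 — triangular load w₀=-13 kN/m (0→w₀ over full span):
  R_A = w₀L/2 = (-13)·6/2 = -39 kN
  M_A = w₀L²/3 = (-13)·6²/3 = -156 kN·m
Load 3 — applied couple M₀=-9 kN·m at a=3 m (b=L-a=3):
  R_A = 0 kN
  M_A = -M₀ = -(-9) = 9 kN·m
Superposition: R_A = -3 kN, M_A = -39 kN·m

R_A = -3 kN, M_A = -39 kN·m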